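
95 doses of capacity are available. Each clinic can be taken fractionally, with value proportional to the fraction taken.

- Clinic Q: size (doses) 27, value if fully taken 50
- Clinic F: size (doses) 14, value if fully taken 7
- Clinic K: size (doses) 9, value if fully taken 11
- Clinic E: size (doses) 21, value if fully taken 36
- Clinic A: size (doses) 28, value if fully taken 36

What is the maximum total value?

138

Rank by value-to-size ratio: Clinic Q 50/27≈1.85, Clinic E 36/21≈1.71, Clinic A 36/28≈1.29, Clinic K 11/9≈1.22, Clinic F 7/14≈0.5.
Take all of Clinic Q (27 doses, value 50) → 68 doses left.
All 21 doses of Clinic E fit (value 36) → 47 remain.
Clinic A: take in full, 28 doses for value 36 → 19 left.
Clinic K: take in full, 9 doses for value 11 → 10 left.
Fill the last 10 doses with part of Clinic F: 10/14 of it earns 5.
Total value = 138.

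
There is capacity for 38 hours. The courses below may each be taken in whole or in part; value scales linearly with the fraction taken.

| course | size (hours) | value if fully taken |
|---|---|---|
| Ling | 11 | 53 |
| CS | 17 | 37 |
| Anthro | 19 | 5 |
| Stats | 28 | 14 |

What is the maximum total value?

95

Best value per unit of size first: Ling 53/11≈4.82, CS 37/17≈2.18, Stats 14/28≈0.5, Anthro 5/19≈0.263.
All 11 hours of Ling fit (value 53) → 27 remain.
CS: take in full, 17 hours for value 37 → 10 left.
Only 10 hours remain; take 10/28 of Stats for value 14×10/28 = 5.
Total value = 95.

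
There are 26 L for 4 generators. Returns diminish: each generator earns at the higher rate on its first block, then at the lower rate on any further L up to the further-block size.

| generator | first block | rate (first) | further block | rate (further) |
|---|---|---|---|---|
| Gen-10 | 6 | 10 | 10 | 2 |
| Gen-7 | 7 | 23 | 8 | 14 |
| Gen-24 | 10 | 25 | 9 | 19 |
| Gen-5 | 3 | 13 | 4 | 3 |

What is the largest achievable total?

Order all 8 blocks by rate: Gen-24/T1 25 > Gen-7/T1 23 > Gen-24/T2 19 > Gen-7/T2 14 > Gen-5/T1 13 > Gen-10/T1 10 > Gen-5/T2 3 > Gen-10/T2 2.
Fill Gen-24 T1 block (10 at 25) ; 16 left.
Fill Gen-7 T1 block (7 at 23) ; 9 left.
Gen-24 T2 at 19: fill all 9 ; 0 left.
Total = 25×10 + 23×7 + 19×9 = 582.

582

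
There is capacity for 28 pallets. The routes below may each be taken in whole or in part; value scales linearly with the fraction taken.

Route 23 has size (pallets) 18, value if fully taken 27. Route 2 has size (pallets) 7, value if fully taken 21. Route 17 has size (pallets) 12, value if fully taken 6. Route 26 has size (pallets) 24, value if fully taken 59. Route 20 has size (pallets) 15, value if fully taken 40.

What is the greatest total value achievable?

Best value per unit of size first: Route 2 21/7≈3, Route 20 40/15≈2.67, Route 26 59/24≈2.46, Route 23 27/18≈1.5, Route 17 6/12≈0.5.
Route 2: take in full, 7 pallets for value 21 ; 21 left.
All 15 pallets of Route 20 fit (value 40) ; 6 remain.
Only 6 pallets remain; take 6/24 of Route 26 for value 59×6/24 = 14.75.
Total value = 75.75.

75.75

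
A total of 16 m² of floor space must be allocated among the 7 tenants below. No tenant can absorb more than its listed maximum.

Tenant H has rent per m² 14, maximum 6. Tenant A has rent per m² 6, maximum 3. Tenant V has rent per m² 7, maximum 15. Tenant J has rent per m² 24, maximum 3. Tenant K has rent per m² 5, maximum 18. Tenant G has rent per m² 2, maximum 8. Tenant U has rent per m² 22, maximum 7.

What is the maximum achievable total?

Rank by rent per m²: Tenant J 24 > Tenant U 22 > Tenant H 14 > Tenant V 7 > Tenant A 6 > Tenant K 5 > Tenant G 2.
Give Tenant J 3 to hit its cap of 3 ; 13 left.
Give Tenant U 7 to hit its cap of 7 ; 6 left.
Tenant H takes 6 to reach its cap of 6 ; 0 left.
Total = 14×6 + 24×3 + 22×7 = 310.

310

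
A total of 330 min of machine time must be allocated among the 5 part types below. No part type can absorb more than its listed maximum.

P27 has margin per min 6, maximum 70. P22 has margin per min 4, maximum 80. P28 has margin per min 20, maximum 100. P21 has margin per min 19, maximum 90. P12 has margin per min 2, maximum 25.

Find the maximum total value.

4410

Rank by margin per min: P28 20 > P21 19 > P27 6 > P22 4 > P12 2.
Give P28 100 to hit its cap of 100 ; 230 left.
P21 takes 90 to reach its cap of 90 ; 140 left.
P27 takes 70 to reach its cap of 70 ; 70 left.
P22: +70 (room for 80) → 70. Pool exhausted.
Total = 6×70 + 4×70 + 20×100 + 19×90 = 4410.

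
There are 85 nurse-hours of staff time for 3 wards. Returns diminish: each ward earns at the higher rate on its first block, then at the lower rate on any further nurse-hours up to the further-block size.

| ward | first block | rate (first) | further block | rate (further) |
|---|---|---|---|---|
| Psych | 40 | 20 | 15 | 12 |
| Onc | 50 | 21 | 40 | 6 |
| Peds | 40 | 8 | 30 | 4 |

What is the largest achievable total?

1750

Rank every tier by rate: Onc/tier1 21 > Psych/tier1 20 > Psych/tier2 12 > Peds/tier1 8 > Onc/tier2 6 > Peds/tier2 4.
Onc tier1 at 21: fill all 50 ; 35 left.
Psych/tier1: +35 of 40 at 20; pool empty.
Total = 21×50 + 20×35 = 1750.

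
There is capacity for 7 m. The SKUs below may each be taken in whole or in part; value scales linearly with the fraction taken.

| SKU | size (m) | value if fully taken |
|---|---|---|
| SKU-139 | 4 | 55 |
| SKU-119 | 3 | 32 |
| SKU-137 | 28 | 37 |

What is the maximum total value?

Sort by value density: SKU-139 55/4≈13.8, SKU-119 32/3≈10.7, SKU-137 37/28≈1.32.
SKU-139: take in full, 4 m for value 55 ; 3 left.
Take all of SKU-119 (3 m, value 32) ; 0 m left.
Total value = 87.

87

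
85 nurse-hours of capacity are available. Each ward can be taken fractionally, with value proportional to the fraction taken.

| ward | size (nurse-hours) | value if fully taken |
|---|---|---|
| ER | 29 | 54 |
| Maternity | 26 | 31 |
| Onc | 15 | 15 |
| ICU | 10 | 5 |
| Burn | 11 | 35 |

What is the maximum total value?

137

Sort by value density: Burn 35/11≈3.18, ER 54/29≈1.86, Maternity 31/26≈1.19, Onc 15/15≈1, ICU 5/10≈0.5.
Take all of Burn (11 nurse-hours, value 35) — 74 nurse-hours left.
All 29 nurse-hours of ER fit (value 54) — 45 remain.
Take all of Maternity (26 nurse-hours, value 31) — 19 nurse-hours left.
All 15 nurse-hours of Onc fit (value 15) — 4 remain.
4 nurse-hours left: a 4/10 share of ICU gives 5×4/10 = 2.
Total value = 137.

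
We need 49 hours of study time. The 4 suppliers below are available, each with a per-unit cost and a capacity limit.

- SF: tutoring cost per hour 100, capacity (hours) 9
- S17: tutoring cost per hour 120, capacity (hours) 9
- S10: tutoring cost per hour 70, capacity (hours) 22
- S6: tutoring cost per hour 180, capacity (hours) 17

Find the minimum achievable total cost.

5140

Cheapest first:
S10 at 70: take all 22 hours ; 27 still needed.
SF at 100: take all 9 hours ; 18 still needed.
S17 at 120: take all 9 hours ; 9 still needed.
S6 (180): take the remaining 9 ; done.
Cost = 22×70 + 9×100 + 9×120 + 9×180 = 5140.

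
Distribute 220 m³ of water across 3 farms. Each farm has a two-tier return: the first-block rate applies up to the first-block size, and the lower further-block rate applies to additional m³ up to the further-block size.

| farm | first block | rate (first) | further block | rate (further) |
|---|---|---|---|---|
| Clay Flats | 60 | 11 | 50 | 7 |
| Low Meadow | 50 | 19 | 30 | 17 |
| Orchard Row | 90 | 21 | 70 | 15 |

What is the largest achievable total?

4100

Treat each block as its own option and order by rate: Orchard Row/T1 21 > Low Meadow/T1 19 > Low Meadow/T2 17 > Orchard Row/T2 15 > Clay Flats/T1 11 > Clay Flats/T2 7.
Orchard Row T1 at 21: fill all 90 → 130 left.
Fill Low Meadow T1 block (50 at 19) → 80 left.
Fill Low Meadow T2 block (30 at 17) → 50 left.
Orchard Row T2 at 15: only 50 left, fill 50.
Total = 21×90 + 19×50 + 17×30 + 15×50 = 4100.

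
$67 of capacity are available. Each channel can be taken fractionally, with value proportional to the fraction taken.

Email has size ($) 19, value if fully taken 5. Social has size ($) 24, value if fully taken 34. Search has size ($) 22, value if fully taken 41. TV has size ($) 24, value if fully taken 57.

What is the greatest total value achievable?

127.75

Rank by value-to-size ratio: TV 57/24≈2.38, Search 41/22≈1.86, Social 34/24≈1.42, Email 5/19≈0.263.
Take all of TV (24 $, value 57) → 43 $ left.
All 22 $ of Search fit (value 41) → 21 remain.
Fill the last 21 $ with part of Social: 21/24 of it earns 29.75.
Total value = 127.75.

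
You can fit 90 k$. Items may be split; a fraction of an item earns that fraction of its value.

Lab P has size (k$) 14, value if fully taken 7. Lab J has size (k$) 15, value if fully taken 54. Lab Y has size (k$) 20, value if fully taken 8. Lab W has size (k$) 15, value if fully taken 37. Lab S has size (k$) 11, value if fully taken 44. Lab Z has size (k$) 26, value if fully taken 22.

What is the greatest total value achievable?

Sort by value density: Lab S 44/11≈4, Lab J 54/15≈3.6, Lab W 37/15≈2.47, Lab Z 22/26≈0.846, Lab P 7/14≈0.5, Lab Y 8/20≈0.4.
Take all of Lab S (11 k$, value 44) ; 79 k$ left.
Take all of Lab J (15 k$, value 54) ; 64 k$ left.
All 15 k$ of Lab W fit (value 37) ; 49 remain.
Lab Z: take in full, 26 k$ for value 22 ; 23 left.
All 14 k$ of Lab P fit (value 7) ; 9 remain.
Fill the last 9 k$ with part of Lab Y: 9/20 of it earns 3.6.
Total value = 167.6.

167.6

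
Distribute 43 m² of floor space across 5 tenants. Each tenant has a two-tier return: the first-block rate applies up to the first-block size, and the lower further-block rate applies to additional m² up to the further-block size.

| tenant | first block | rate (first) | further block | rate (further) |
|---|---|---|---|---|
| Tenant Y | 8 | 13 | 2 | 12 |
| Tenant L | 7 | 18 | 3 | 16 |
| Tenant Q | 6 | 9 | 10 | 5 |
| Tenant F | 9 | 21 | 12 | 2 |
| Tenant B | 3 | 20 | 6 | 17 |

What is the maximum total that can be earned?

698

Treat each block as its own option and order by rate: Tenant F/tier1 21 > Tenant B/tier1 20 > Tenant L/tier1 18 > Tenant B/tier2 17 > Tenant L/tier2 16 > Tenant Y/tier1 13 > Tenant Y/tier2 12 > Tenant Q/tier1 9 > Tenant Q/tier2 5 > Tenant F/tier2 2.
Fill Tenant F tier1 block (9 at 21) ; 34 left.
Tenant B/tier1 (20): +3 ; 31 left.
Fill Tenant L tier1 block (7 at 18) ; 24 left.
Tenant B tier2 at 17: fill all 6 ; 18 left.
Fill Tenant L tier2 block (3 at 16) ; 15 left.
Fill Tenant Y tier1 block (8 at 13) ; 7 left.
Fill Tenant Y tier2 block (2 at 12) ; 5 left.
Tenant Q tier1 at 9: only 5 left, fill 5.
Total = 21×9 + 20×3 + 18×7 + 17×6 + 16×3 + 13×8 + 12×2 + 9×5 = 698.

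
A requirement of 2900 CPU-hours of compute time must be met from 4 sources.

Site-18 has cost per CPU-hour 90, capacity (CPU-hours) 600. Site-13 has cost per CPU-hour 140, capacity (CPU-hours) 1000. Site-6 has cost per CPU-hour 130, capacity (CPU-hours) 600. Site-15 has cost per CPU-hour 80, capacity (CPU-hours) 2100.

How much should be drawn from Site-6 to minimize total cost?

Use sources in increasing cost order.
Take 2100 from Site-15 at 80 ; need 800 more.
Site-18 (90): use full 600 ; 200 CPU-hours to go.
Site-6 at 130: take 200 of its 600 ; requirement met.
Site-13: unused.

200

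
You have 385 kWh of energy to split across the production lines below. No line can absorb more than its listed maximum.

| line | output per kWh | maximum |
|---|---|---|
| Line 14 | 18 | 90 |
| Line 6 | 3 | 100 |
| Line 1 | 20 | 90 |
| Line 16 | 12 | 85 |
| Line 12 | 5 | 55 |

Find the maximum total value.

4910

Highest output per kWh first: Line 1 20 > Line 14 18 > Line 16 12 > Line 12 5 > Line 6 3.
Give Line 1 90 to hit its cap of 90 ; 295 left.
Line 14 takes 90 to reach its cap of 90 ; 205 left.
Line 16: +85 to 85 (cap) ; 120 left.
Line 12: +55 to 55 (cap) ; 65 left.
Line 6 has room for 100 but only 65 remain, so it gets 65.
Total = 18×90 + 3×65 + 20×90 + 12×85 + 5×55 = 4910.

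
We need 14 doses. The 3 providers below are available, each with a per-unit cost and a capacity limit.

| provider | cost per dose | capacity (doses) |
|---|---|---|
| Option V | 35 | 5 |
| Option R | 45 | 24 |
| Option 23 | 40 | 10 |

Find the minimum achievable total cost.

Fill from the cheapest provider first.
Take 5 from Option V at 35 ; need 9 more.
Option 23 at 40: take 9 of its 10 ; requirement met.
Option R: unused.
Cost = 5×35 + 9×40 = 535.

535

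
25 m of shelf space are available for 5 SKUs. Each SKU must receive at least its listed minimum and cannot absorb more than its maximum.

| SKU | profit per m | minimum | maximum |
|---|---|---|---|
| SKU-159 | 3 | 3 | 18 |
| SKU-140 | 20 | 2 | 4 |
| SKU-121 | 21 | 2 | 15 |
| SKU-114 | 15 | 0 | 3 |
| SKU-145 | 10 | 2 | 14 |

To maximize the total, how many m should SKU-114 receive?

1

Meeting every minimum uses 3+2+2+0+2 = 9 m, leaving 16.
Order the SKUs by profit per m: SKU-121 21 > SKU-140 20 > SKU-114 15 > SKU-145 10 > SKU-159 3.
SKU-121 takes 13 more to reach its cap of 15 — 3 left.
SKU-140 takes 2 more to reach its cap of 4 — 1 left.
SKU-114 has room for 3 more but only 1 remain, so it gets 1.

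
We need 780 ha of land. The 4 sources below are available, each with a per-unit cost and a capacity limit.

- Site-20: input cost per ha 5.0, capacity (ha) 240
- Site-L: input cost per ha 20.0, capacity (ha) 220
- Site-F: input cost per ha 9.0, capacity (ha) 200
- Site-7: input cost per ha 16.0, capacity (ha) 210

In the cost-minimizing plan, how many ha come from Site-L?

Use sources in increasing cost order.
Site-20 at 5.0: take all 240 ha → 540 still needed.
Site-F at 9.0: take all 200 ha → 340 still needed.
Site-7 at 16.0: take all 210 ha → 130 still needed.
Site-L (20.0): take the remaining 130 → done.

130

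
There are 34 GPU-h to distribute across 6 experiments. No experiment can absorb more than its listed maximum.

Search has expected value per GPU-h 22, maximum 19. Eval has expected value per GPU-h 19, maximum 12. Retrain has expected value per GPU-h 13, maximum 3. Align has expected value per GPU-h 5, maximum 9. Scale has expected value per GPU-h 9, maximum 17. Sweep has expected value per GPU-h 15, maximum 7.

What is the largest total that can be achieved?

Highest expected value per GPU-h first: Search 22 > Eval 19 > Sweep 15 > Retrain 13 > Scale 9 > Align 5.
Search: +19 to 19 (cap) → 15 left.
Give Eval 12 to hit its cap of 12 → 3 left.
Sweep has room for 7 but only 3 remain, so it gets 3.
Total = 22×19 + 19×12 + 15×3 = 691.

691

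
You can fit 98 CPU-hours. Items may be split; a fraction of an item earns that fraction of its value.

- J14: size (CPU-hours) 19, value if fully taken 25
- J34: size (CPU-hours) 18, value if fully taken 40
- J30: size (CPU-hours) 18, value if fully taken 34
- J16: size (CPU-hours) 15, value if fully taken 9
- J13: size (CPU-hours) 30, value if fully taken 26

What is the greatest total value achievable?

Sort by value density: J34 40/18≈2.22, J30 34/18≈1.89, J14 25/19≈1.32, J13 26/30≈0.867, J16 9/15≈0.6.
J34: take in full, 18 CPU-hours for value 40 → 80 left.
Take all of J30 (18 CPU-hours, value 34) → 62 CPU-hours left.
All 19 CPU-hours of J14 fit (value 25) → 43 remain.
Take all of J13 (30 CPU-hours, value 26) → 13 CPU-hours left.
13 CPU-hours left: a 13/15 share of J16 gives 9×13/15 = 7.8.
Total value = 132.8.

132.8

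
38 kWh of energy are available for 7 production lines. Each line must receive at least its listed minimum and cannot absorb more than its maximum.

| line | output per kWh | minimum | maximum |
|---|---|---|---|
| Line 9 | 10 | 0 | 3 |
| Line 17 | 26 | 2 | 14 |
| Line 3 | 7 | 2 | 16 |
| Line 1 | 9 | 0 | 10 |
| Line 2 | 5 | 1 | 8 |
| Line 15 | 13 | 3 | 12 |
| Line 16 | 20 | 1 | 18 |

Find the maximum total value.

Meeting every minimum uses 0+2+2+0+1+3+1 = 9 kWh, leaving 29.
Rank by output per kWh: Line 17 26 > Line 16 20 > Line 15 13 > Line 9 10 > Line 1 9 > Line 3 7 > Line 2 5.
Give Line 17 12 more to hit its cap of 14 ; 17 left.
Line 16: +17 to 18 (cap) ; 0 left.
Total = 26×14 + 7×2 + 5×1 + 13×3 + 20×18 = 782.

782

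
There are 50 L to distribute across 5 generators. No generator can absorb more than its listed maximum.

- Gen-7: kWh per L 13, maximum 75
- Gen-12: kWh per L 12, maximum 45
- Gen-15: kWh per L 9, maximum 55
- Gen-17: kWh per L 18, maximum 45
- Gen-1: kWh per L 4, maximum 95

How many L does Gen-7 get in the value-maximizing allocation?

5

Rank by kWh per L: Gen-17 18 > Gen-7 13 > Gen-12 12 > Gen-15 9 > Gen-1 4.
Gen-17: +45 to 45 (cap) — 5 left.
Gen-7 has room for 75 but only 5 remain, so it gets 5.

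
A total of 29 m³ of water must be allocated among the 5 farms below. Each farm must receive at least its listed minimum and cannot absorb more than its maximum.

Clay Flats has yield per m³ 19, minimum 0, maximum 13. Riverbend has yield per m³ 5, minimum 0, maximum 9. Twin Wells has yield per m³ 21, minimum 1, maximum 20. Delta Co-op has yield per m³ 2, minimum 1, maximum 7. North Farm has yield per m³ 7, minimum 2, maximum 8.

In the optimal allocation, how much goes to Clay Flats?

Meeting every minimum uses 0+0+1+1+2 = 4 m³, leaving 25.
Rank by yield per m³: Twin Wells 21 > Clay Flats 19 > North Farm 7 > Riverbend 5 > Delta Co-op 2.
Twin Wells takes 19 more to reach its cap of 20 ; 6 left.
Clay Flats has room for 13 more but only 6 remain, so it gets 6.

6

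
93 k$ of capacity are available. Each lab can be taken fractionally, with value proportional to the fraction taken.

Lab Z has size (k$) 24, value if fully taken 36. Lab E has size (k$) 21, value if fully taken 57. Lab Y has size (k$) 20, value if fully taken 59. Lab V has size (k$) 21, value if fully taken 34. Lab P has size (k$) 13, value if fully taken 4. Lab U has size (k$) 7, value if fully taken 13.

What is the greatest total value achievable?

199

Rank by value-to-size ratio: Lab Y 59/20≈2.95, Lab E 57/21≈2.71, Lab U 13/7≈1.86, Lab V 34/21≈1.62, Lab Z 36/24≈1.5, Lab P 4/13≈0.308.
Lab Y: take in full, 20 k$ for value 59 ; 73 left.
All 21 k$ of Lab E fit (value 57) ; 52 remain.
All 7 k$ of Lab U fit (value 13) ; 45 remain.
Take all of Lab V (21 k$, value 34) ; 24 k$ left.
All 24 k$ of Lab Z fit (value 36) ; 0 remain.
Total value = 199.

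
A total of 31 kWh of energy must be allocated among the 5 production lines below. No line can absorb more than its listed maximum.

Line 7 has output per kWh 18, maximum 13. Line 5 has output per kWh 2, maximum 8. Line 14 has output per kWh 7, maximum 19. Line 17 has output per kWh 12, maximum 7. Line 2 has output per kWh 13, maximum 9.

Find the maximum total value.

449

Rank by output per kWh: Line 7 18 > Line 2 13 > Line 17 12 > Line 14 7 > Line 5 2.
Line 7 takes 13 to reach its cap of 13 — 18 left.
Give Line 2 9 to hit its cap of 9 — 9 left.
Give Line 17 7 to hit its cap of 7 — 2 left.
Only 2 left; Line 14 takes them to reach 2.
Total = 18×13 + 7×2 + 12×7 + 13×9 = 449.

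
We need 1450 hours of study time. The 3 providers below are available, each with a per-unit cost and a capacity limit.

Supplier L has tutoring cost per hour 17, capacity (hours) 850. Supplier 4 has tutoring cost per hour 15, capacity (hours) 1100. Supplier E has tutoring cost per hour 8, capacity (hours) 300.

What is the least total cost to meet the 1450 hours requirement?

Cheapest first:
Take 300 from Supplier E at 8 — need 1150 more.
Supplier 4 at 15: take all 1100 hours — 50 still needed.
Take 50 from Supplier L at 17 to finish.
Cost = 300×8 + 1100×15 + 50×17 = 19750.

19750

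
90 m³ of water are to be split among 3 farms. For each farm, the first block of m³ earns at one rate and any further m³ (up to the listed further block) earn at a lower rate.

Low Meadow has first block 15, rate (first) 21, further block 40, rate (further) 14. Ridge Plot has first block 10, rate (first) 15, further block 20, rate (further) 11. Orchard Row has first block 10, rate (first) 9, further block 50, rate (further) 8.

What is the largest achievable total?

Order all 6 blocks by rate: Low Meadow/tier1 21 > Ridge Plot/tier1 15 > Low Meadow/tier2 14 > Ridge Plot/tier2 11 > Orchard Row/tier1 9 > Orchard Row/tier2 8.
Low Meadow tier1 at 21: fill all 15 ; 75 left.
Fill Ridge Plot tier1 block (10 at 15) ; 65 left.
Low Meadow tier2 at 14: fill all 40 ; 25 left.
Fill Ridge Plot tier2 block (20 at 11) ; 5 left.
Orchard Row tier1 at 9: only 5 left, fill 5.
Total = 21×15 + 15×10 + 14×40 + 11×20 + 9×5 = 1290.

1290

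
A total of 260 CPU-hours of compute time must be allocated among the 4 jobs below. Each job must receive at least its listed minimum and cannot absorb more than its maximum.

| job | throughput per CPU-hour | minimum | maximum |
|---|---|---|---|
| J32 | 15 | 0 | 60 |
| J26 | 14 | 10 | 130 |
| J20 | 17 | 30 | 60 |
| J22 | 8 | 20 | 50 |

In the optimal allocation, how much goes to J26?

120

Meeting every minimum uses 0+10+30+20 = 60 CPU-hours, leaving 200.
Highest throughput per CPU-hour first: J20 17 > J32 15 > J26 14 > J22 8.
Give J20 30 more to hit its cap of 60 ; 170 left.
Give J32 60 more to hit its cap of 60 ; 110 left.
J26: +110 (room for 120) → 120. Pool exhausted.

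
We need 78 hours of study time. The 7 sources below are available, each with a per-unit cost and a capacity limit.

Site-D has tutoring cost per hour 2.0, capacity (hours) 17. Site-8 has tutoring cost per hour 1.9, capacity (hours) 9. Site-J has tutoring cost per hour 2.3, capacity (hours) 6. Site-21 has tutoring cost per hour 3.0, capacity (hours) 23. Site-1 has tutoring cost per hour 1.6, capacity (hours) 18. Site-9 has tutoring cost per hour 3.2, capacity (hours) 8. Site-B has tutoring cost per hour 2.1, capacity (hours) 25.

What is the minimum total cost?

Cheapest first:
Site-1 at 1.6: take all 18 hours ; 60 still needed.
Site-8 (1.9): use full 9 ; 51 hours to go.
Site-D (2.0): use full 17 ; 34 hours to go.
Site-B at 2.1: take all 25 hours ; 9 still needed.
Site-J (2.3): use full 6 ; 3 hours to go.
Take 3 from Site-21 at 3.0 to finish.
Site-9: unused.
Cost = 18×1.6 + 9×1.9 + 17×2.0 + 25×2.1 + 6×2.3 + 3×3.0 = 155.2.

155.2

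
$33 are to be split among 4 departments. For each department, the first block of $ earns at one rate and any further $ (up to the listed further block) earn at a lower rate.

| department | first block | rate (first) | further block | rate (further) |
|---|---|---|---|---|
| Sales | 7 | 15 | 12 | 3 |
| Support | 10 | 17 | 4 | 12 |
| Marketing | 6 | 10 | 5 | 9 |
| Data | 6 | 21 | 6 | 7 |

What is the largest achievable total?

Treat each block as its own option and order by rate: Data/tier1 21 > Support/tier1 17 > Sales/tier1 15 > Support/tier2 12 > Marketing/tier1 10 > Marketing/tier2 9 > Data/tier2 7 > Sales/tier2 3.
Fill Data tier1 block (6 at 21) — 27 left.
Support tier1 at 17: fill all 10 — 17 left.
Fill Sales tier1 block (7 at 15) — 10 left.
Support tier2 at 12: fill all 4 — 6 left.
Marketing tier1 at 10: fill all 6 — 0 left.
Total = 21×6 + 17×10 + 15×7 + 12×4 + 10×6 = 509.

509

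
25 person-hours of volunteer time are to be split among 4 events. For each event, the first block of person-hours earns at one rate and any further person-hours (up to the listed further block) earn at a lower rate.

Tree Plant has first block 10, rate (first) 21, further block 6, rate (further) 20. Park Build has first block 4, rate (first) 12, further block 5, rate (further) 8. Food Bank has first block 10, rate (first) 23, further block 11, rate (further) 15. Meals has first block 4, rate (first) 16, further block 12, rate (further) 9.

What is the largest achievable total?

540

Order all 8 blocks by rate: Food Bank/T1 23 > Tree Plant/T1 21 > Tree Plant/T2 20 > Meals/T1 16 > Food Bank/T2 15 > Park Build/T1 12 > Meals/T2 9 > Park Build/T2 8.
Food Bank/T1 (23): +10 — 15 left.
Tree Plant/T1 (21): +10 — 5 left.
Tree Plant/T2: +5 of 6 at 20; pool empty.
Total = 23×10 + 21×10 + 20×5 = 540.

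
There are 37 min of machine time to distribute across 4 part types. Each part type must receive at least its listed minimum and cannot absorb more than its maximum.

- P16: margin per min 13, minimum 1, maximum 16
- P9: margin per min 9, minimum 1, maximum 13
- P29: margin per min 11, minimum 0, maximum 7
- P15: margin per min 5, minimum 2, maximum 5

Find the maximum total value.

403

Meeting every minimum uses 1+1+0+2 = 4 min, leaving 33.
Order the part types by margin per min: P16 13 > P29 11 > P9 9 > P15 5.
P16: +15 to 16 (cap) ; 18 left.
Give P29 7 more to hit its cap of 7 ; 11 left.
Only 11 left; P9 takes them to reach 12.
Total = 13×16 + 9×12 + 11×7 + 5×2 = 403.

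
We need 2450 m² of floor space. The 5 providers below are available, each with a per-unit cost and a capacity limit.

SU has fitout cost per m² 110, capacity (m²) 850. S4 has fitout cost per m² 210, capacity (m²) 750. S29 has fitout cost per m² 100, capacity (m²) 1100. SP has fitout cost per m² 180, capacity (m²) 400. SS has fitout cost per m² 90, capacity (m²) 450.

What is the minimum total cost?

Cheapest first:
Take 450 from SS at 90 — need 2000 more.
S29 at 100: take all 1100 m² — 900 still needed.
SU at 110: take all 850 m² — 50 still needed.
Take 50 from SP at 180 to finish.
S4: unused.
Cost = 450×90 + 1100×100 + 850×110 + 50×180 = 253000.

253000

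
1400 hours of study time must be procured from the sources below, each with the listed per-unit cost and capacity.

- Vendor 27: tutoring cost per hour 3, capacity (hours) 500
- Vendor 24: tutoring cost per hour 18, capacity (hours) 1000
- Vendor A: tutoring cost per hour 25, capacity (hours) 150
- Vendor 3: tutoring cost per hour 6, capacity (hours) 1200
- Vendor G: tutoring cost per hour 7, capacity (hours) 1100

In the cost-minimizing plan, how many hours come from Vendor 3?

Use sources in increasing cost order.
Vendor 27 (3): use full 500 → 900 hours to go.
Vendor 3 at 6: take 900 of its 1200 → requirement met.
Vendor G, Vendor 24, Vendor A: unused.

900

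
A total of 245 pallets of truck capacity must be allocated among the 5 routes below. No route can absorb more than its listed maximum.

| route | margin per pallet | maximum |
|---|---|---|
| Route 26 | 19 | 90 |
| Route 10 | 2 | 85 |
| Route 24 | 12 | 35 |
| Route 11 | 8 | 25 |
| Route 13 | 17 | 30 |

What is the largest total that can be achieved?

Order the routes by margin per pallet: Route 26 19 > Route 13 17 > Route 24 12 > Route 11 8 > Route 10 2.
Route 26: +90 to 90 (cap) → 155 left.
Give Route 13 30 to hit its cap of 30 → 125 left.
Route 24: +35 to 35 (cap) → 90 left.
Give Route 11 25 to hit its cap of 25 → 65 left.
Route 10 has room for 85 but only 65 remain, so it gets 65.
Total = 19×90 + 2×65 + 12×35 + 8×25 + 17×30 = 2970.

2970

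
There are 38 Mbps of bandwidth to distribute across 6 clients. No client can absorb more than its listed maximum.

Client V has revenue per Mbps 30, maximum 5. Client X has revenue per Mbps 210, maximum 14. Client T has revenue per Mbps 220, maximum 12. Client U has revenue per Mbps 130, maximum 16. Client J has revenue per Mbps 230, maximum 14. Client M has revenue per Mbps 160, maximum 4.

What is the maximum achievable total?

Order the clients by revenue per Mbps: Client J 230 > Client T 220 > Client X 210 > Client M 160 > Client U 130 > Client V 30.
Client J: +14 to 14 (cap) ; 24 left.
Client T: +12 to 12 (cap) ; 12 left.
Only 12 left; Client X takes them to reach 12.
Total = 210×12 + 220×12 + 230×14 = 8380.

8380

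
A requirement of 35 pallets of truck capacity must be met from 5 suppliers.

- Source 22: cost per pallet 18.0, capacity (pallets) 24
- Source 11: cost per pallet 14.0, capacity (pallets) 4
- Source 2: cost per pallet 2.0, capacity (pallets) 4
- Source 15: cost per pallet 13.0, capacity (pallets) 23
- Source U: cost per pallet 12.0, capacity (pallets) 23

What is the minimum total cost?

388

Fill from the cheapest supplier first.
Take 4 from Source 2 at 2.0 → need 31 more.
Source U (12.0): use full 23 → 8 pallets to go.
Source 15 at 13.0: take 8 of its 23 → requirement met.
Source 11, Source 22: unused.
Cost = 4×2.0 + 23×12.0 + 8×13.0 = 388.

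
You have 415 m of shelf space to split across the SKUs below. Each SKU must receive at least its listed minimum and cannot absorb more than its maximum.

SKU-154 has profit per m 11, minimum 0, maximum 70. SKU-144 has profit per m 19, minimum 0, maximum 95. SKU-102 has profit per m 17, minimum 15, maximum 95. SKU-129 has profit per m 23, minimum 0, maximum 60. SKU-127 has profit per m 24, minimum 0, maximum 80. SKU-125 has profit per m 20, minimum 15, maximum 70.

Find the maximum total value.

8285

Meeting every minimum uses 0+0+15+0+0+15 = 30 m, leaving 385.
Rank by profit per m: SKU-127 24 > SKU-129 23 > SKU-125 20 > SKU-144 19 > SKU-102 17 > SKU-154 11.
SKU-127 takes 80 more to reach its cap of 80 → 305 left.
SKU-129: +60 to 60 (cap) → 245 left.
Give SKU-125 55 more to hit its cap of 70 → 190 left.
SKU-144 takes 95 more to reach its cap of 95 → 95 left.
SKU-102: +80 to 95 (cap) → 15 left.
Only 15 left; SKU-154 takes them to reach 15.
Total = 11×15 + 19×95 + 17×95 + 23×60 + 24×80 + 20×70 = 8285.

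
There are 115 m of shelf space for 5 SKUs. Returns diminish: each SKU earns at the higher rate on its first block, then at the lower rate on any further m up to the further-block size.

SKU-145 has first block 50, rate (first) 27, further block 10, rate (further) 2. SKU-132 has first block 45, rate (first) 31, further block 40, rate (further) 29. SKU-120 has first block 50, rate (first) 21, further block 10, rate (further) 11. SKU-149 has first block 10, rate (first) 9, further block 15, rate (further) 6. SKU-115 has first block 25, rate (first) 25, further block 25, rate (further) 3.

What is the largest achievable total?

3365

Order all 10 blocks by rate: SKU-132/T1 31 > SKU-132/T2 29 > SKU-145/T1 27 > SKU-115/T1 25 > SKU-120/T1 21 > SKU-120/T2 11 > SKU-149/T1 9 > SKU-149/T2 6 > SKU-115/T2 3 > SKU-145/T2 2.
SKU-132 T1 at 31: fill all 45 → 70 left.
SKU-132/T2 (29): +40 → 30 left.
SKU-145 T1 at 27: only 30 left, fill 30.
Total = 31×45 + 29×40 + 27×30 = 3365.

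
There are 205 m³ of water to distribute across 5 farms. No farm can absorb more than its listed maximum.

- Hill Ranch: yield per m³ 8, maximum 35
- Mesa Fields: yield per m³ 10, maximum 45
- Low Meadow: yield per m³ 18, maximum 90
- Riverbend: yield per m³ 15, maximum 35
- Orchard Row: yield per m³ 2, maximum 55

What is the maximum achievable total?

Rank by yield per m³: Low Meadow 18 > Riverbend 15 > Mesa Fields 10 > Hill Ranch 8 > Orchard Row 2.
Low Meadow: +90 to 90 (cap) ; 115 left.
Riverbend takes 35 to reach its cap of 35 ; 80 left.
Mesa Fields takes 45 to reach its cap of 45 ; 35 left.
Give Hill Ranch 35 to hit its cap of 35 ; 0 left.
Total = 8×35 + 10×45 + 18×90 + 15×35 = 2875.

2875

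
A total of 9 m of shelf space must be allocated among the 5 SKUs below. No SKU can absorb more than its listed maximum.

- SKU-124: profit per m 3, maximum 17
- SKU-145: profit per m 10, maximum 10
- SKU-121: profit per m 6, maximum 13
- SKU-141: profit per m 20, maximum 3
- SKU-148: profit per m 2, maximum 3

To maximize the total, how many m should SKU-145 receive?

Rank by profit per m: SKU-141 20 > SKU-145 10 > SKU-121 6 > SKU-124 3 > SKU-148 2.
SKU-141: +3 to 3 (cap) ; 6 left.
Only 6 left; SKU-145 takes them to reach 6.

6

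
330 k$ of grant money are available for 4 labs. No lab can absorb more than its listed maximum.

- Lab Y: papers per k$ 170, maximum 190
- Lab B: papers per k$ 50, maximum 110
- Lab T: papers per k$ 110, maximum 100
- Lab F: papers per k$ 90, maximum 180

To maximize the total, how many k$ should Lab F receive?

40

Order the labs by papers per k$: Lab Y 170 > Lab T 110 > Lab F 90 > Lab B 50.
Give Lab Y 190 to hit its cap of 190 → 140 left.
Lab T: +100 to 100 (cap) → 40 left.
Only 40 left; Lab F takes them to reach 40.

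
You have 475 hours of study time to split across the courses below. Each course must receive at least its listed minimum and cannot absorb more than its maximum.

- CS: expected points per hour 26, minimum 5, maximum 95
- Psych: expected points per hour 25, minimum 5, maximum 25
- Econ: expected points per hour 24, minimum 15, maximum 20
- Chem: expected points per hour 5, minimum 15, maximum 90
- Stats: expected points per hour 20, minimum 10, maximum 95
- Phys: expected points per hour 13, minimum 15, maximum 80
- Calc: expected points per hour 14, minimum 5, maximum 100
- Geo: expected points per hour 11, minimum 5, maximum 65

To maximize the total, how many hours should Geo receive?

Meeting every minimum uses 5+5+15+15+10+15+5+5 = 75 hours, leaving 400.
Order the courses by expected points per hour: CS 26 > Psych 25 > Econ 24 > Stats 20 > Calc 14 > Phys 13 > Geo 11 > Chem 5.
CS: +90 to 95 (cap) → 310 left.
Psych: +20 to 25 (cap) → 290 left.
Econ takes 5 more to reach its cap of 20 → 285 left.
Stats takes 85 more to reach its cap of 95 → 200 left.
Calc: +95 to 100 (cap) → 105 left.
Phys: +65 to 80 (cap) → 40 left.
Geo: +40 (room for 60) → 45. Pool exhausted.

45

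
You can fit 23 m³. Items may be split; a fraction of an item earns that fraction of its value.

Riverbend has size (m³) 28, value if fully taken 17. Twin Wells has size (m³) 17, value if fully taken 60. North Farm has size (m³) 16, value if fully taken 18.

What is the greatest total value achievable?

66.75

Best value per unit of size first: Twin Wells 60/17≈3.53, North Farm 18/16≈1.12, Riverbend 17/28≈0.607.
All 17 m³ of Twin Wells fit (value 60) ; 6 remain.
Only 6 m³ remain; take 6/16 of North Farm for value 18×6/16 = 6.75.
Total value = 66.75.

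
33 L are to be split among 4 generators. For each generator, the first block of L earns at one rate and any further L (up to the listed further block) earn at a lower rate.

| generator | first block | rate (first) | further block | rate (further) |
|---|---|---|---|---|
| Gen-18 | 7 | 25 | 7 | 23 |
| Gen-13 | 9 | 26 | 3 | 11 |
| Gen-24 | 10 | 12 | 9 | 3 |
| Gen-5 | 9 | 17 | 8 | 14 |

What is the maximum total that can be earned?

Rank every tier by rate: Gen-13/first 26 > Gen-18/first 25 > Gen-18/second 23 > Gen-5/first 17 > Gen-5/second 14 > Gen-24/first 12 > Gen-13/second 11 > Gen-24/second 3.
Gen-13/first (26): +9 → 24 left.
Fill Gen-18 first block (7 at 25) → 17 left.
Gen-18/second (23): +7 → 10 left.
Gen-5/first (17): +9 → 1 left.
1 remain; put them into Gen-5 second at 14.
Total = 26×9 + 25×7 + 23×7 + 17×9 + 14×1 = 737.

737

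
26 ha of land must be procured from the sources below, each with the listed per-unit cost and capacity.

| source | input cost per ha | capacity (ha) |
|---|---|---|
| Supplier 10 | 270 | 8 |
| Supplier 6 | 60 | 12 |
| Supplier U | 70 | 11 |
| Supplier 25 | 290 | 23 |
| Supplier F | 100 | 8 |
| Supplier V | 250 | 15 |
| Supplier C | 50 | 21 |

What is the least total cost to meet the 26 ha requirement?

Fill from the cheapest source first.
Supplier C (50): use full 21 → 5 ha to go.
Supplier 6 (60): take the remaining 5 → done.
Supplier U, Supplier F, Supplier V, Supplier 10, Supplier 25: unused.
Cost = 21×50 + 5×60 = 1350.

1350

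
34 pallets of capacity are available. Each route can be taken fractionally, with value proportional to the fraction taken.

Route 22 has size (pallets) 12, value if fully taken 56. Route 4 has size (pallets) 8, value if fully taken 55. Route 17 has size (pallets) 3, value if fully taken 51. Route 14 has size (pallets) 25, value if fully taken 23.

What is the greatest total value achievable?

Best value per unit of size first: Route 17 51/3≈17, Route 4 55/8≈6.88, Route 22 56/12≈4.67, Route 14 23/25≈0.92.
All 3 pallets of Route 17 fit (value 51) ; 31 remain.
All 8 pallets of Route 4 fit (value 55) ; 23 remain.
Take all of Route 22 (12 pallets, value 56) ; 11 pallets left.
Only 11 pallets remain; take 11/25 of Route 14 for value 23×11/25 = 10.12.
Total value = 172.12.

172.12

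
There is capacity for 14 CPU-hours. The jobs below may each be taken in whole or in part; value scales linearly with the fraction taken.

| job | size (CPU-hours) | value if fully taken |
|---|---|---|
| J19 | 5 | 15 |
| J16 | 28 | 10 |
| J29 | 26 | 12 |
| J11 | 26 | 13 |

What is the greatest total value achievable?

Sort by value density: J19 15/5≈3, J11 13/26≈0.5, J29 12/26≈0.462, J16 10/28≈0.357.
J19: take in full, 5 CPU-hours for value 15 — 9 left.
Fill the last 9 CPU-hours with part of J11: 9/26 of it earns 4.5.
Total value = 19.5.

19.5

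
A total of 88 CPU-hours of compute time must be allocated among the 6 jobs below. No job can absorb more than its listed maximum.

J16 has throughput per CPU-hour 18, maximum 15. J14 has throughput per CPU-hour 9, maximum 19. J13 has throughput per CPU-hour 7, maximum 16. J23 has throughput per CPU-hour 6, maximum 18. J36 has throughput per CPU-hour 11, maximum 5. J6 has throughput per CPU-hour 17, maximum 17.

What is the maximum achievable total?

993

Order the jobs by throughput per CPU-hour: J16 18 > J6 17 > J36 11 > J14 9 > J13 7 > J23 6.
J16: +15 to 15 (cap) → 73 left.
Give J6 17 to hit its cap of 17 → 56 left.
J36 takes 5 to reach its cap of 5 → 51 left.
J14 takes 19 to reach its cap of 19 → 32 left.
J13: +16 to 16 (cap) → 16 left.
Only 16 left; J23 takes them to reach 16.
Total = 18×15 + 9×19 + 7×16 + 6×16 + 11×5 + 17×17 = 993.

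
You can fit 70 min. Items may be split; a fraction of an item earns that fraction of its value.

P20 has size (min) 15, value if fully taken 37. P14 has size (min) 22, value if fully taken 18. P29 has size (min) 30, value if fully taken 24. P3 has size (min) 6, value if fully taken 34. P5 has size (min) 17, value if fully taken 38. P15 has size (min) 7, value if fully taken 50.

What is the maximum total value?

179.4

Sort by value density: P15 50/7≈7.14, P3 34/6≈5.67, P20 37/15≈2.47, P5 38/17≈2.24, P14 18/22≈0.818, P29 24/30≈0.8.
Take all of P15 (7 min, value 50) ; 63 min left.
P3: take in full, 6 min for value 34 ; 57 left.
Take all of P20 (15 min, value 37) ; 42 min left.
Take all of P5 (17 min, value 38) ; 25 min left.
P14: take in full, 22 min for value 18 ; 3 left.
Only 3 min remain; take 3/30 of P29 for value 24×3/30 = 2.4.
Total value = 179.4.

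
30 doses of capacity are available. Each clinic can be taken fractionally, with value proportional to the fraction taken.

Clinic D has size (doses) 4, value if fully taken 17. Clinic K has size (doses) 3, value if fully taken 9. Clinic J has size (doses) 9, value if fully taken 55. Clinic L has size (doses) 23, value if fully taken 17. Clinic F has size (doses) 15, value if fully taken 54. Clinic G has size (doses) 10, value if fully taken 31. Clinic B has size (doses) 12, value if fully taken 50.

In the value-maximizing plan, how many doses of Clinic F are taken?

Sort by value density: Clinic J 55/9≈6.11, Clinic D 17/4≈4.25, Clinic B 50/12≈4.17, Clinic F 54/15≈3.6, Clinic G 31/10≈3.1, Clinic K 9/3≈3, Clinic L 17/23≈0.739.
Clinic J: take in full, 9 doses for value 55 ; 21 left.
All 4 doses of Clinic D fit (value 17) ; 17 remain.
All 12 doses of Clinic B fit (value 50) ; 5 remain.
5 doses left: a 5/15 share of Clinic F gives 54×5/15 = 18.

5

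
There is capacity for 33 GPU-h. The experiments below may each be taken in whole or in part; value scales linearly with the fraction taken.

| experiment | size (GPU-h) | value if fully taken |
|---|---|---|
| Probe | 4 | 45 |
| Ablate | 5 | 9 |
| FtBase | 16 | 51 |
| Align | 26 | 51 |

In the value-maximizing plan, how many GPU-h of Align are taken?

Best value per unit of size first: Probe 45/4≈11.2, FtBase 51/16≈3.19, Align 51/26≈1.96, Ablate 9/5≈1.8.
Probe: take in full, 4 GPU-h for value 45 → 29 left.
Take all of FtBase (16 GPU-h, value 51) → 13 GPU-h left.
Only 13 GPU-h remain; take 13/26 of Align for value 51×13/26 = 25.5.

13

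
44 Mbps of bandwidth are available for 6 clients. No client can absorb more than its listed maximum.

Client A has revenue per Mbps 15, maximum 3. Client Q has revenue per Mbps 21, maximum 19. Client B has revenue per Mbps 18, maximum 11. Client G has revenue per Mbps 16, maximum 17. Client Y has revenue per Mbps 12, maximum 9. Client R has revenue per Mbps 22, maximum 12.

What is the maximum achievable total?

893

Order the clients by revenue per Mbps: Client R 22 > Client Q 21 > Client B 18 > Client G 16 > Client A 15 > Client Y 12.
Client R takes 12 to reach its cap of 12 ; 32 left.
Client Q: +19 to 19 (cap) ; 13 left.
Client B: +11 to 11 (cap) ; 2 left.
Client G has room for 17 but only 2 remain, so it gets 2.
Total = 21×19 + 18×11 + 16×2 + 22×12 = 893.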